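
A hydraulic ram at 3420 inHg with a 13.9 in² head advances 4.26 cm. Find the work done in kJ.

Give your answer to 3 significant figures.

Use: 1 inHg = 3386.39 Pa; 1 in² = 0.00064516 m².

4.42 kJ

3420 inHg → 1.15815×10⁷ Pa
13.9 in² → 0.00896772 m²
F = P × A = 1.15815×10⁷ × 0.00896772 = 103860 N
4.26 cm → 0.0426 m
W = F × d = 103860 × 0.0426 = 4424.44 J
In kJ: 4424.44 / 1000 = 4.42444 kJ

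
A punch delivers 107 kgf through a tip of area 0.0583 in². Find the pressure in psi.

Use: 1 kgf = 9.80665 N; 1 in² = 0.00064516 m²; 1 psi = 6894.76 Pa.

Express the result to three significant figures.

4050 psi

107 kgf × 9.80665 → 1049.31 N
0.0583 in² × 0.00064516 → 3.76128×10⁻⁵ m²
P = F / A = 1049.31 N / 3.76128×10⁻⁵ m² = 2.78977×10⁷ Pa
2.78977×10⁷ Pa ÷ (6894.76 Pa/psi) = 4046.22 psi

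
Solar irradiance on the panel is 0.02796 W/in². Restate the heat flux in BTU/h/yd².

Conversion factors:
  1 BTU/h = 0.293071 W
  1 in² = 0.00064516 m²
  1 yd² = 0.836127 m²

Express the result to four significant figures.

123.6 BTU/h/yd²

0.02796 W/in² ÷ 0.00064516 m²/in² = 43.3381 W/m²
43.3381 W/m² ÷ 0.293071 W/BTU/h × 0.836127 m²/yd² = 123.643 BTU/h/yd²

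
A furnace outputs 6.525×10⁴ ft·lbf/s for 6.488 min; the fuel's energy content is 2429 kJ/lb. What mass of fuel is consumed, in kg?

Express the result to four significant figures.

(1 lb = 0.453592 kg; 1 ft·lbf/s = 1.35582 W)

6.525×10⁴ ft·lbf/s → 88467.3 W
6.488 min → 389.28 s
E = P × t = 88467.3 × 389.28 = 3.44386×10⁷ J
2429 kJ/lb → 5.35503×10⁶ J/kg
m = E / e_s = 3.44386×10⁷ / 5.35503×10⁶ = 6.43108 kg

6.431 kg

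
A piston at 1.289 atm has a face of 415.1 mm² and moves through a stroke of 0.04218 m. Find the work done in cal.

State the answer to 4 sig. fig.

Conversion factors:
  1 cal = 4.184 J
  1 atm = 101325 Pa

0.5466 cal

1.289 atm → 130608 Pa
415.1 mm² → 4.151×10⁻⁴ m²
F = P × A = 130608 × 4.151×10⁻⁴ = 54.2154 N
W = F × d = 54.2154 × 0.04218 = 2.28681 J
In cal: 2.28681 / 4.184 = 0.546561 cal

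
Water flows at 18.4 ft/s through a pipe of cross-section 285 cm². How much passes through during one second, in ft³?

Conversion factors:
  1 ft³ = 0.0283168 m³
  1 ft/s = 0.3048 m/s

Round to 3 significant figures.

5.64 ft³

18.4 ft/s × 0.3048 → 5.60832 m/s
285 cm² × 0.0001 → 0.0285 m²
V = v × A × t = 5.60832 m/s × 0.0285 m² × 1 s = 0.159837 m³
0.159837 m³ ÷ (0.0283168 m³/ft³) = 5.6446 ft³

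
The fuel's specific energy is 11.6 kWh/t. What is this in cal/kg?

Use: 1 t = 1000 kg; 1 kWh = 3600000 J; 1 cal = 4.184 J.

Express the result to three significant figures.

11.6 kWh/t × 3600000 J/kWh ÷ 1000 kg/t = 41760 J/kg
41760 J/kg ÷ 4.184 J/cal = 9980.88 cal/kg

9980 cal/kg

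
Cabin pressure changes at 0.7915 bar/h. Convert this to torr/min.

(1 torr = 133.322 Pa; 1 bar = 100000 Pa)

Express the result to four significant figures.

9.895 torr/min

0.7915 bar/h × 100000 Pa/bar ÷ 3600 s/h = 21.9861 Pa/s
21.9861 Pa/s ÷ 133.322 Pa/torr × 60 s/min = 9.89459 torr/min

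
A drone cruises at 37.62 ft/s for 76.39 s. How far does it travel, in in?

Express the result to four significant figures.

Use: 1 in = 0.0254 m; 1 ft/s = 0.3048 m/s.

37.62 ft/s × 0.3048 → 11.4666 m/s
d = v × t = 11.4666 m/s × 76.39 s = 875.934 m
875.934 m ÷ (0.0254 m/in) = 34485.6 in

3.449×10⁴ in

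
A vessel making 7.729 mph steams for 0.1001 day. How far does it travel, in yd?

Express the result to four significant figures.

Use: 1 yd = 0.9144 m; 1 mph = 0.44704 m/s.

7.729 mph × 0.44704 → 3.45517 m/s
0.1001 day × 86400 → 8648.64 s
d = v × t = 3.45517 m/s × 8648.64 s = 29882.5 m
29882.5 m ÷ (0.9144 m/yd) = 32679.9 yd

3.268×10⁴ yd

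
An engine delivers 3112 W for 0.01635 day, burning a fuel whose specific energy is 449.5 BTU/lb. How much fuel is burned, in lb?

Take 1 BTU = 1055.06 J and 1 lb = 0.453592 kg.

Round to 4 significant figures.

0.01635 day → 1412.64 s
E = P × t = 3112 × 1412.64 = 4.39614×10⁶ J
449.5 BTU/lb → 1.04554×10⁶ J/kg
m = E / e_s = 4.39614×10⁶ / 1.04554×10⁶ = 4.20466 kg
In lb: 4.20466 / 0.453592 = 9.2697 lb

9.270 lb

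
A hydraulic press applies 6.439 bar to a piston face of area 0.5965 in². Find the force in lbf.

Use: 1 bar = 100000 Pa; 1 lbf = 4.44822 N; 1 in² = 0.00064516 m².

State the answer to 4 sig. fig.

6.439 bar × 100000 → 643900 Pa
0.5965 in² × 0.00064516 → 3.84838×10⁻⁴ m²
F = P × A = 643900 Pa × 3.84838×10⁻⁴ m² = 247.797 N
247.797 N ÷ (4.44822 N/lbf) = 55.707 lbf

55.71 lbf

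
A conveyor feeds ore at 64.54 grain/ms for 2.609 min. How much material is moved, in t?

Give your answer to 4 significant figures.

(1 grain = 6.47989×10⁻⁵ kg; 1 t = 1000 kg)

64.54 grain/ms → 4.18212 kg/s
2.609 min → 156.54 s
m = ṁ × t = 4.18212 × 156.54 = 654.669 kg
In t: 654.669 / 1000 = 0.654669 t

0.6547 t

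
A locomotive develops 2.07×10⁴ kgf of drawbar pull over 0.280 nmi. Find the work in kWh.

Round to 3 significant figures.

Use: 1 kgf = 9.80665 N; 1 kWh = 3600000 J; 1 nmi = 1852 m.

2.07×10⁴ kgf × 9.80665 = 202998 N
0.280 nmi × 1852 = 518.56 m
W = F × d = 202998 N × 518.56 m = 1.05267×10⁸ J
1.05267×10⁸ J ÷ (3600000 J/kWh) = 29.2408 kWh

29.2 kWh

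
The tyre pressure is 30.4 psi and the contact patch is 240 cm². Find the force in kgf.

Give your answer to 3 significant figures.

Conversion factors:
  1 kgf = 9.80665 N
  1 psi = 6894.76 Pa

513 kgf

30.4 psi × 6894.76 = 209601 Pa
240 cm² × 0.0001 = 0.024 m²
F = P × A = 209601 Pa × 0.024 m² = 5030.42 N
5030.42 N ÷ (9.80665 N/kgf) = 512.96 kgf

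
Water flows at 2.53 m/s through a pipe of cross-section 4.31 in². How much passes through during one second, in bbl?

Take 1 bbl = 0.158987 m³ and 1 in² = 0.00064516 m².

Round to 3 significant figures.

0.0442 bbl

4.31 in² × 0.00064516 → 0.00278064 m²
V = v × A × t = 2.53 m/s × 0.00278064 m² × 1 s = 0.00703502 m³
0.00703502 m³ ÷ (0.158987 m³/bbl) = 0.044249 bbl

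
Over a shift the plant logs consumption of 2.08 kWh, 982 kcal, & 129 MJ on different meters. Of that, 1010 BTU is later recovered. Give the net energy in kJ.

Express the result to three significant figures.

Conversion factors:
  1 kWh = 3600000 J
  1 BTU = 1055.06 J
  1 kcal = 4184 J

1.40×10⁵ kJ

2.08 kWh × 3600000 = 7.488×10⁶ J
982 kcal × 4184 = 4.10869×10⁶ J
129 MJ × 1000000 = 1.29×10⁸ J
1010 BTU × 1055.06 = 1.06561×10⁶ J
Net: 7.488×10⁶ + 4.10869×10⁶ + 1.29×10⁸ − 1.06561×10⁶ = 1.39531×10⁸ J
In kJ: 1.39531×10⁸ / 1000 = 139531 kJ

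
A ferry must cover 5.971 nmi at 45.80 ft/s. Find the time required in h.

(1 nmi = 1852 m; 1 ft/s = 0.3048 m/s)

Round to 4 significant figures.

0.2200 h

5.971 nmi × 1852 → 11058.3 m
45.80 ft/s × 0.3048 → 13.9598 m/s
t = d / v = 11058.3 m / 13.9598 m/s = 792.153 s
792.153 s ÷ (3600 s/h) = 0.220042 h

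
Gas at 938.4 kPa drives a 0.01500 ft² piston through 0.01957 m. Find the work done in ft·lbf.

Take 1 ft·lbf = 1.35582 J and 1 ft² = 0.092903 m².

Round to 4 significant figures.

938.4 kPa → 938400 Pa
0.01500 ft² → 0.00139354 m²
F = P × A = 938400 × 0.00139354 = 1307.7 N
W = F × d = 1307.7 × 0.01957 = 25.5917 J
In ft·lbf: 25.5917 / 1.35582 = 18.8754 ft·lbf

18.88 ft·lbf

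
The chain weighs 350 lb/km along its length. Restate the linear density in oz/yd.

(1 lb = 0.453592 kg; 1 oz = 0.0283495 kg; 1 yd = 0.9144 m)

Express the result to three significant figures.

5.12 oz/yd

350 lb/km × 0.453592 kg/lb ÷ 1000 m/km = 0.158757 kg/m
0.158757 kg/m ÷ 0.0283495 kg/oz × 0.9144 m/yd = 5.12063 oz/yd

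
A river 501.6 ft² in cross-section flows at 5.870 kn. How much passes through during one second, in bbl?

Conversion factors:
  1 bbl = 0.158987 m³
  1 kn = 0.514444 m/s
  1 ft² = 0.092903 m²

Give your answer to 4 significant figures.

885.1 bbl

5.870 kn × 0.514444 → 3.01979 m/s
501.6 ft² × 0.092903 → 46.6001 m²
V = v × A × t = 3.01979 m/s × 46.6001 m² × 1 s = 140.723 m³
140.723 m³ ÷ (0.158987 m³/bbl) = 885.123 bbl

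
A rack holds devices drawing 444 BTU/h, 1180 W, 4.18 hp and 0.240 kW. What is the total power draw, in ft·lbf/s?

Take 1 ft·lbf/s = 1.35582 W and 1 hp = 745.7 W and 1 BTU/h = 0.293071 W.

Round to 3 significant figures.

444 BTU/h × 0.293071 = 130.124 W
1180 W (already W)
4.18 hp × 745.7 = 3117.03 W
0.240 kW × 1000 = 240 W
Combined: 130.124 + 1180 + 3117.03 + 240 = 4667.15 W
In ft·lbf/s: 4667.15 / 1.35582 = 3442.31 ft·lbf/s

3440 ft·lbf/s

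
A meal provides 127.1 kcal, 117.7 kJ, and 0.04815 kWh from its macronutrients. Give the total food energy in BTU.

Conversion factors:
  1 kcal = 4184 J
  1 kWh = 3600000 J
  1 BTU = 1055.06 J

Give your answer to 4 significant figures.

779.9 BTU

127.1 kcal × 4184 = 531786 J
117.7 kJ × 1000 = 117700 J
0.04815 kWh × 3600000 = 173340 J
Sum: 531786 + 117700 + 173340 = 822826 J
In BTU: 822826 / 1055.06 = 779.886 BTU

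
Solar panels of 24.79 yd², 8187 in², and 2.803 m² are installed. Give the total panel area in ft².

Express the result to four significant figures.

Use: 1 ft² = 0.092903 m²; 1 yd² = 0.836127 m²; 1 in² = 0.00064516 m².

310.1 ft²

24.79 yd² × 0.836127 → 20.7276 m²
8187 in² × 0.00064516 → 5.28192 m²
2.803 m² (already m²)
Sum: 20.7276 + 5.28192 + 2.803 = 28.8125 m²
In ft²: 28.8125 / 0.092903 = 310.135 ft²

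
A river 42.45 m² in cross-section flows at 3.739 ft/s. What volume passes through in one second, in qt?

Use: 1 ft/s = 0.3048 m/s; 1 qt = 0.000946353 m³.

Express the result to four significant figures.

3.739 ft/s × 0.3048 → 1.13965 m/s
V = v × A × t = 1.13965 m/s × 42.45 m² × 1 s = 48.3781 m³
48.3781 m³ ÷ (0.000946353 m³/qt) = 51120.6 qt

5.112×10⁴ qt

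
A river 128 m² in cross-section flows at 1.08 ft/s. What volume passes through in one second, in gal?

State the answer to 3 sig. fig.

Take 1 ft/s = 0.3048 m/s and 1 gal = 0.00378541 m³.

1.11×10⁴ gal

1.08 ft/s × 0.3048 = 0.329184 m/s
V = v × A × t = 0.329184 m/s × 128 m² × 1 s = 42.1356 m³
42.1356 m³ ÷ (0.00378541 m³/gal) = 11131.1 gal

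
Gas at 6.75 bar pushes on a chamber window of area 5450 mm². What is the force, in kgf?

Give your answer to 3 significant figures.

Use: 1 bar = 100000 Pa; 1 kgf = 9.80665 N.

6.75 bar × 100000 → 675000 Pa
5450 mm² × 10⁻⁶ → 0.00545 m²
F = P × A = 675000 Pa × 0.00545 m² = 3678.75 N
3678.75 N ÷ (9.80665 N/kgf) = 375.128 kgf

375 kgf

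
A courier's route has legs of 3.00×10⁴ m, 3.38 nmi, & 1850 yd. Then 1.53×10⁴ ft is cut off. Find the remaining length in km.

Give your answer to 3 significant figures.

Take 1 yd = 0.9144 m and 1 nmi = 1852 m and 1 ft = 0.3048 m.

33.3 km

3.00×10⁴ m (already m)
3.38 nmi × 1852 = 6259.76 m
1850 yd × 0.9144 = 1691.64 m
1.53×10⁴ ft × 0.3048 = 4663.44 m
Sum: 30000 + 6259.76 + 1691.64 − 4663.44 = 33288 m
In km: 33288 / 1000 = 33.288 km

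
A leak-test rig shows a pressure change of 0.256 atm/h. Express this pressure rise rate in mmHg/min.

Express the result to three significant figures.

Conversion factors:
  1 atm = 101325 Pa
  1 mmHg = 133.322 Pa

0.256 atm/h × 101325 Pa/atm ÷ 3600 s/h = 7.20533 Pa/s
7.20533 Pa/s ÷ 133.322 Pa/mmHg × 60 s/min = 3.24267 mmHg/min

3.24 mmHg/min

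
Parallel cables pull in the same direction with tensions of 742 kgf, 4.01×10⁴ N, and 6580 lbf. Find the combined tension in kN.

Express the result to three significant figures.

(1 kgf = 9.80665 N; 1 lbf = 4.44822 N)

76.6 kN

742 kgf × 9.80665 = 7276.53 N
4.01×10⁴ N (already N)
6580 lbf × 4.44822 = 29269.3 N
Sum: 7276.53 + 40100 + 29269.3 = 76645.8 N
In kN: 76645.8 / 1000 = 76.6458 kN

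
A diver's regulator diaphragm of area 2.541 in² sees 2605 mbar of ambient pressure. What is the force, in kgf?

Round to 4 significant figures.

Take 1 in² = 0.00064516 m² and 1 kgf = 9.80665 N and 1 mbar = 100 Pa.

43.55 kgf

2605 mbar × 100 = 260500 Pa
2.541 in² × 0.00064516 = 0.00163935 m²
F = P × A = 260500 Pa × 0.00163935 m² = 427.051 N
427.051 N ÷ (9.80665 N/kgf) = 43.5471 kgf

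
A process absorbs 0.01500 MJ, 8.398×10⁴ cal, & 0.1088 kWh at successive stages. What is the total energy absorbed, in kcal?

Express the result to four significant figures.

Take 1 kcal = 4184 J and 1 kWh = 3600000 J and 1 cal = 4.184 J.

181.2 kcal

0.01500 MJ × 1000000 = 15000 J
8.398×10⁴ cal × 4.184 = 351372 J
0.1088 kWh × 3600000 = 391680 J
Sum: 15000 + 351372 + 391680 = 758052 J
In kcal: 758052 / 4184 = 181.179 kcal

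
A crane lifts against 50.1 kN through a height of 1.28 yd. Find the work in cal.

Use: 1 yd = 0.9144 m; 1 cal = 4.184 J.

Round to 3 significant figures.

1.40×10⁴ cal

50.1 kN × 1000 → 50100 N
1.28 yd × 0.9144 → 1.17043 m
W = F × d = 50100 N × 1.17043 m = 58638.5 J
58638.5 J ÷ (4.184 J/cal) = 14014.9 cal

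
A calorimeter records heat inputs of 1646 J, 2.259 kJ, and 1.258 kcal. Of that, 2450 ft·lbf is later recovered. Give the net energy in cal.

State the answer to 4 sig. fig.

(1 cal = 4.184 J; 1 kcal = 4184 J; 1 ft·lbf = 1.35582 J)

1397 cal

1646 J (already J)
2.259 kJ × 1000 = 2259 J
1.258 kcal × 4184 = 5263.47 J
2450 ft·lbf × 1.35582 = 3321.76 J
Net: 1646 + 2259 + 5263.47 − 3321.76 = 5846.71 J
In cal: 5846.71 / 4.184 = 1397.4 cal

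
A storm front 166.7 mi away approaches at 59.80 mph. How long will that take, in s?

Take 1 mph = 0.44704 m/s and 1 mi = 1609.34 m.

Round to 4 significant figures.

1.004×10⁴ s

166.7 mi × 1609.34 → 268277 m
59.80 mph × 0.44704 → 26.733 m/s
t = d / v = 268277 m / 26.733 m/s = 10035.4 s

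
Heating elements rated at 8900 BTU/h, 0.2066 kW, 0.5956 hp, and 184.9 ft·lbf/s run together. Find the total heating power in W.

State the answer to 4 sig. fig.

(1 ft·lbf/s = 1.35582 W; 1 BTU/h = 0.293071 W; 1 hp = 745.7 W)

8900 BTU/h × 0.293071 = 2608.33 W
0.2066 kW × 1000 = 206.6 W
0.5956 hp × 745.7 = 444.139 W
184.9 ft·lbf/s × 1.35582 = 250.691 W
Total: 2608.33 + 206.6 + 444.139 + 250.691 = 3509.76 W

3510 W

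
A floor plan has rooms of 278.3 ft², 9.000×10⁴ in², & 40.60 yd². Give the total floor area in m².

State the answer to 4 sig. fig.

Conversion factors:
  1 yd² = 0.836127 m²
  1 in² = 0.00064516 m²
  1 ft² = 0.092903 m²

117.9 m²

278.3 ft² × 0.092903 = 25.8549 m²
9.000×10⁴ in² × 0.00064516 = 58.0644 m²
40.60 yd² × 0.836127 = 33.9468 m²
Sum: 25.8549 + 58.0644 + 33.9468 = 117.866 m²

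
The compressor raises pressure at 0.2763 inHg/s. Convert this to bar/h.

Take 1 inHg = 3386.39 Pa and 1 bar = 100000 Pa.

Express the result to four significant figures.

0.2763 inHg/s × 3386.39 Pa/inHg = 935.66 Pa/s
935.66 Pa/s ÷ 100000 Pa/bar × 3600 s/h = 33.6838 bar/h

33.68 bar/h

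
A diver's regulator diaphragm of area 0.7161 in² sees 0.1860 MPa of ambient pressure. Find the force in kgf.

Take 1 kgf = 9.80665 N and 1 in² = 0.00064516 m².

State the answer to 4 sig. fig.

8.763 kgf

0.1860 MPa × 1000000 → 186000 Pa
0.7161 in² × 0.00064516 → 4.61999×10⁻⁴ m²
F = P × A = 186000 Pa × 4.61999×10⁻⁴ m² = 85.9318 N
85.9318 N ÷ (9.80665 N/kgf) = 8.7626 kgf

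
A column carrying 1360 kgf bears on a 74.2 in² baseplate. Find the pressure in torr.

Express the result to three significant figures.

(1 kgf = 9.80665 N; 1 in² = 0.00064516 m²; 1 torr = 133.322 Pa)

1360 kgf × 9.80665 → 13337 N
74.2 in² × 0.00064516 → 0.0478709 m²
P = F / A = 13337 N / 0.0478709 m² = 278603 Pa
278603 Pa ÷ (133.322 Pa/torr) = 2089.7 torr

2090 torr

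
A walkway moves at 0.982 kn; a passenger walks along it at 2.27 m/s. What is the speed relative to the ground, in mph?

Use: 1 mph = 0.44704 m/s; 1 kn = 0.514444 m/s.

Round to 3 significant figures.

0.982 kn × 0.514444 = 0.505184 m/s
2.27 m/s (already m/s)
Sum: 0.505184 + 2.27 = 2.77518 m/s
In mph: 2.77518 / 0.44704 = 6.2079 mph

6.21 mph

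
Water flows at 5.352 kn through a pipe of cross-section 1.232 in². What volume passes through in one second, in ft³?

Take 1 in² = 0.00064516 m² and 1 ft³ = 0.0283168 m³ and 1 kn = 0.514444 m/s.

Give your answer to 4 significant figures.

0.07728 ft³

5.352 kn × 0.514444 = 2.7533 m/s
1.232 in² × 0.00064516 = 7.94837×10⁻⁴ m²
V = v × A × t = 2.7533 m/s × 7.94837×10⁻⁴ m² × 1 s = 0.00218842 m³
0.00218842 m³ ÷ (0.0283168 m³/ft³) = 0.0772835 ft³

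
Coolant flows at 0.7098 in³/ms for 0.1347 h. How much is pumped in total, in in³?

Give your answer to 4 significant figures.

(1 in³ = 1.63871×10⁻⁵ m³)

0.7098 in³/ms → 0.0116316 m³/s
0.1347 h → 484.92 s
V = Q × t = 0.0116316 × 484.92 = 5.6404 m³
In in³: 5.6404 / 1.63871×10⁻⁵ = 344198 in³

3.442×10⁵ in³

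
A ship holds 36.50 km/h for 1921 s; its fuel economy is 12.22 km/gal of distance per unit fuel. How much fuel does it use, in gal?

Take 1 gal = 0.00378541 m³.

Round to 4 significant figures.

36.50 km/h → 10.1389 m/s
d = v × t = 10.1389 × 1921 = 19476.8 m
12.22 km/gal → 3.22818×10⁶ m/m³
V = d / (distance per unit fuel) = 19476.8 / 3.22818×10⁶ = 0.00603337 m³
In gal: 0.00603337 / 0.00378541 = 1.59385 gal

1.594 gal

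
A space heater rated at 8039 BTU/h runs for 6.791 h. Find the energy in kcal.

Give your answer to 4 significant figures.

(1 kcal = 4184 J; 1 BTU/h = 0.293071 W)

8039 BTU/h × 0.293071 = 2356 W
6.791 h × 3600 = 24447.6 s
E = P × t = 2356 W × 24447.6 s = 5.75985×10⁷ J
5.75985×10⁷ J ÷ (4184 J/kcal) = 13766.4 kcal

1.377×10⁴ kcal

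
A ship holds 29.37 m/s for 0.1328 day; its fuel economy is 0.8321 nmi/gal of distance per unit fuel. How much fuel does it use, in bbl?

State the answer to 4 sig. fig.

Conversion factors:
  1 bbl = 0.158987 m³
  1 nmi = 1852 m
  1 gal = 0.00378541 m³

0.1328 day → 11473.9 s
d = v × t = 29.37 × 11473.9 = 336988 m
0.8321 nmi/gal → 407102 m/m³
V = d / (distance per unit fuel) = 336988 / 407102 = 0.827773 m³
In bbl: 0.827773 / 0.158987 = 5.20655 bbl

5.207 bbl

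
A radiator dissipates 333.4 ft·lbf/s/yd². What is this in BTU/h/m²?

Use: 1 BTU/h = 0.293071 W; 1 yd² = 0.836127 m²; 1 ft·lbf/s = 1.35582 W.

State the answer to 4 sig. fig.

1845 BTU/h/m²

333.4 ft·lbf/s/yd² × 1.35582 W/ft·lbf/s ÷ 0.836127 m²/yd² = 540.624 W/m²
540.624 W/m² ÷ 0.293071 W/BTU/h = 1844.69 BTU/h/m²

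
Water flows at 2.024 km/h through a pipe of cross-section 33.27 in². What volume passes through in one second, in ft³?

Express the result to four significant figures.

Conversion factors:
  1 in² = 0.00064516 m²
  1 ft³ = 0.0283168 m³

0.4262 ft³

2.024 km/h × (1/3.6) = 0.562222 m/s
33.27 in² × 0.00064516 = 0.0214645 m²
V = v × A × t = 0.562222 m/s × 0.0214645 m² × 1 s = 0.0120678 m³
0.0120678 m³ ÷ (0.0283168 m³/ft³) = 0.426171 ft³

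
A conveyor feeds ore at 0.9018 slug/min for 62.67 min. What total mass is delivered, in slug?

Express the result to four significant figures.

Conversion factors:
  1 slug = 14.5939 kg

56.52 slug

0.9018 slug/min → 0.219346 kg/s
62.67 min → 3760.2 s
m = ṁ × t = 0.219346 × 3760.2 = 824.785 kg
In slug: 824.785 / 14.5939 = 56.5157 slug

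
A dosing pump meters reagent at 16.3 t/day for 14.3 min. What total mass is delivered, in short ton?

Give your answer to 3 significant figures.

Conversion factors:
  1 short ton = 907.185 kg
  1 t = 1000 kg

16.3 t/day → 0.188657 kg/s
14.3 min → 858 s
m = ṁ × t = 0.188657 × 858 = 161.868 kg
In short ton: 161.868 / 907.185 = 0.178429 short ton

0.178 short ton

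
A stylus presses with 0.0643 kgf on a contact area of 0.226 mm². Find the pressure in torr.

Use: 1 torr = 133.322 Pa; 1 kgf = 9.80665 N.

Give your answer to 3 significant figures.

2.09×10⁴ torr

0.0643 kgf × 9.80665 = 0.630568 N
0.226 mm² × 10⁻⁶ = 2.26×10⁻⁷ m²
P = F / A = 0.630568 N / 2.26×10⁻⁷ m² = 2.79012×10⁶ Pa
2.79012×10⁶ Pa ÷ (133.322 Pa/torr) = 20927.7 torr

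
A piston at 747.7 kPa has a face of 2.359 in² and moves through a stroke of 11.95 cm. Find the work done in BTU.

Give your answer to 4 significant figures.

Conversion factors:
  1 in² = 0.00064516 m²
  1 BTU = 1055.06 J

747.7 kPa → 747700 Pa
2.359 in² → 0.00152193 m²
F = P × A = 747700 × 0.00152193 = 1137.95 N
11.95 cm → 0.1195 m
W = F × d = 1137.95 × 0.1195 = 135.985 J
In BTU: 135.985 / 1055.06 = 0.128888 BTU

0.1289 BTU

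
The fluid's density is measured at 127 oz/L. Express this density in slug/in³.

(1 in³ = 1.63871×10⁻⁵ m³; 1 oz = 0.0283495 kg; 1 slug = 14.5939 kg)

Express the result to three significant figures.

127 oz/L × 0.0283495 kg/oz ÷ 0.001 m³/L = 3600.39 kg/m³
3600.39 kg/m³ ÷ 14.5939 kg/slug × 1.63871×10⁻⁵ m³/in³ = 0.00404278 slug/in³

0.00404 slug/in³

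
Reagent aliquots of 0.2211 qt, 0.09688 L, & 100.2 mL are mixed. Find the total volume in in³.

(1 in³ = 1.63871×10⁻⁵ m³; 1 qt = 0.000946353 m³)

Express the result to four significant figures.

0.2211 qt × 0.000946353 → 2.09239×10⁻⁴ m³
0.09688 L × 0.001 → 9.688×10⁻⁵ m³
100.2 mL × 10⁻⁶ → 1.002×10⁻⁴ m³
Sum: 2.09239×10⁻⁴ + 9.688×10⁻⁵ + 1.002×10⁻⁴ = 4.06319×10⁻⁴ m³
In in³: 4.06319×10⁻⁴ / 1.63871×10⁻⁵ = 24.7951 in³

24.80 in³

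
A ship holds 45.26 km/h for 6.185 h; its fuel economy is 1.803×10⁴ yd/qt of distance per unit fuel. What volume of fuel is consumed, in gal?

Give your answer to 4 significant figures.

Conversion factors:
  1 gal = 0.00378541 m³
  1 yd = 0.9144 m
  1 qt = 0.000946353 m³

4.245 gal

45.26 km/h → 12.5722 m/s
6.185 h → 22266 s
d = v × t = 12.5722 × 22266 = 279933 m
1.803×10⁴ yd/qt → 1.74212×10⁷ m/m³
V = d / (distance per unit fuel) = 279933 / 1.74212×10⁷ = 0.0160685 m³
In gal: 0.0160685 / 0.00378541 = 4.24485 gal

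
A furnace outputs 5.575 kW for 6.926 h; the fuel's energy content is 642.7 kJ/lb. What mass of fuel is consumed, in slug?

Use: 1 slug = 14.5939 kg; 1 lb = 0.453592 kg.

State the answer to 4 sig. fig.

5.575 kW → 5575 W
6.926 h → 24933.6 s
E = P × t = 5575 × 24933.6 = 1.39005×10⁸ J
642.7 kJ/lb → 1.41691×10⁶ J/kg
m = E / e_s = 1.39005×10⁸ / 1.41691×10⁶ = 98.1043 kg
In slug: 98.1043 / 14.5939 = 6.72228 slug

6.722 slug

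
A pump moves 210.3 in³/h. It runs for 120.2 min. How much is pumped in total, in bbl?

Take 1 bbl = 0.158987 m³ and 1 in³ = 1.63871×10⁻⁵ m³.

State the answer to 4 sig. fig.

0.04342 bbl

210.3 in³/h → 9.5728×10⁻⁷ m³/s
120.2 min → 7212 s
V = Q × t = 9.5728×10⁻⁷ × 7212 = 0.0069039 m³
In bbl: 0.0069039 / 0.158987 = 0.0434243 bbl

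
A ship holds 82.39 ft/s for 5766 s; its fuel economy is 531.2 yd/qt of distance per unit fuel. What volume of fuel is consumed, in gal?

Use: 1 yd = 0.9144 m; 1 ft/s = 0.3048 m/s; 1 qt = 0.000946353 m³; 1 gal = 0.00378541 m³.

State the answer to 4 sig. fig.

82.39 ft/s → 25.1125 m/s
d = v × t = 25.1125 × 5766 = 144799 m
531.2 yd/qt → 513264 m/m³
V = d / (distance per unit fuel) = 144799 / 513264 = 0.282114 m³
In gal: 0.282114 / 0.00378541 = 74.5267 gal

74.53 gal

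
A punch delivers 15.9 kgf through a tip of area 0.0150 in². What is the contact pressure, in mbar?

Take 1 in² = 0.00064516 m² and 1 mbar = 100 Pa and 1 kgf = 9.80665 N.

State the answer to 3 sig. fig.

1.61×10⁵ mbar

15.9 kgf × 9.80665 → 155.926 N
0.0150 in² × 0.00064516 → 9.6774×10⁻⁶ m²
P = F / A = 155.926 N / 9.6774×10⁻⁶ m² = 1.61124×10⁷ Pa
1.61124×10⁷ Pa ÷ (100 Pa/mbar) = 161124 mbar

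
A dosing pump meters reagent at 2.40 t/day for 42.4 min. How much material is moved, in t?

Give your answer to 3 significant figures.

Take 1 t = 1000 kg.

0.0707 t

2.40 t/day → 0.0277778 kg/s
42.4 min → 2544 s
m = ṁ × t = 0.0277778 × 2544 = 70.6667 kg
In t: 70.6667 / 1000 = 0.0706667 t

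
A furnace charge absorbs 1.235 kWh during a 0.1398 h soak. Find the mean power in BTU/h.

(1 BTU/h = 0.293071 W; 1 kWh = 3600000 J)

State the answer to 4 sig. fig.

1.235 kWh × 3600000 = 4.446×10⁶ J
0.1398 h × 3600 = 503.28 s
P = E / t = 4.446×10⁶ J / 503.28 s = 8834.05 W
8834.05 W ÷ (0.293071 W/BTU/h) = 30143 BTU/h

3.014×10⁴ BTU/h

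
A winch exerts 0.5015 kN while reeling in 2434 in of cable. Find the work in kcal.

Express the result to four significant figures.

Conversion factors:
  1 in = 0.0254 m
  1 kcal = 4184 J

0.5015 kN × 1000 = 501.5 N
2434 in × 0.0254 = 61.8236 m
W = F × d = 501.5 N × 61.8236 m = 31004.5 J
31004.5 J ÷ (4184 J/kcal) = 7.41025 kcal

7.410 kcal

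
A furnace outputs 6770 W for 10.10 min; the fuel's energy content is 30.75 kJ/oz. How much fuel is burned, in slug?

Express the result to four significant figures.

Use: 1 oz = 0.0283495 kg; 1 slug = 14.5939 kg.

10.10 min → 606 s
E = P × t = 6770 × 606 = 4.10262×10⁶ J
30.75 kJ/oz → 1.08468×10⁶ J/kg
m = E / e_s = 4.10262×10⁶ / 1.08468×10⁶ = 3.78233 kg
In slug: 3.78233 / 14.5939 = 0.259172 slug

0.2592 slug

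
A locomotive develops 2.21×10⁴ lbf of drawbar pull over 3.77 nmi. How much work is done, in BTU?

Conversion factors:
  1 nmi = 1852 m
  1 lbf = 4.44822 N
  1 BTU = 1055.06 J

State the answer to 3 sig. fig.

2.21×10⁴ lbf × 4.44822 = 98305.7 N
3.77 nmi × 1852 = 6982.04 m
W = F × d = 98305.7 N × 6982.04 m = 6.86374×10⁸ J
6.86374×10⁸ J ÷ (1055.06 J/BTU) = 650554 BTU

6.51×10⁵ BTU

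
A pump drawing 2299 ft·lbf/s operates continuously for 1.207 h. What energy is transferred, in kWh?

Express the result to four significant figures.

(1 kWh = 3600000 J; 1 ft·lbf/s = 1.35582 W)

3.762 kWh

2299 ft·lbf/s × 1.35582 → 3117.03 W
1.207 h × 3600 → 4345.2 s
E = P × t = 3117.03 W × 4345.2 s = 1.35441×10⁷ J
1.35441×10⁷ J ÷ (3600000 J/kWh) = 3.76225 kWh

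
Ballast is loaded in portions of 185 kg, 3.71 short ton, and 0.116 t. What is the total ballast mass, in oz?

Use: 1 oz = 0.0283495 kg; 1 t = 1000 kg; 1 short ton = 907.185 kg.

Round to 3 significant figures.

1.29×10⁵ oz

185 kg (already kg)
3.71 short ton × 907.185 = 3365.66 kg
0.116 t × 1000 = 116 kg
Total: 185 + 3365.66 + 116 = 3666.66 kg
In oz: 3666.66 / 0.0283495 = 129338 oz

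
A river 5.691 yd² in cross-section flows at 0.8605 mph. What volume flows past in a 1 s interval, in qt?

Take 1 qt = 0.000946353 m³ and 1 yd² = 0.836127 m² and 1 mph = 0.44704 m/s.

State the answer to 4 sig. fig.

0.8605 mph × 0.44704 → 0.384678 m/s
5.691 yd² × 0.836127 → 4.7584 m²
V = v × A × t = 0.384678 m/s × 4.7584 m² × 1 s = 1.83045 m³
1.83045 m³ ÷ (0.000946353 m³/qt) = 1934.21 qt

1934 qt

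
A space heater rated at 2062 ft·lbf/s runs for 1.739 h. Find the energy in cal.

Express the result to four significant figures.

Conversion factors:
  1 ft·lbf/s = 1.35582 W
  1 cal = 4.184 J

4.183×10⁶ cal

2062 ft·lbf/s × 1.35582 = 2795.7 W
1.739 h × 3600 = 6260.4 s
E = P × t = 2795.7 W × 6260.4 s = 1.75022×10⁷ J
1.75022×10⁷ J ÷ (4.184 J/cal) = 4.18313×10⁶ cal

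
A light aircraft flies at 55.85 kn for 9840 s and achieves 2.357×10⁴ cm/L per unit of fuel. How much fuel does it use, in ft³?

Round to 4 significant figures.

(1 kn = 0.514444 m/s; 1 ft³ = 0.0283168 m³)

42.36 ft³

55.85 kn → 28.7317 m/s
d = v × t = 28.7317 × 9840 = 282720 m
2.357×10⁴ cm/L → 235700 m/m³
V = d / (distance per unit fuel) = 282720 / 235700 = 1.19949 m³
In ft³: 1.19949 / 0.0283168 = 42.3597 ft³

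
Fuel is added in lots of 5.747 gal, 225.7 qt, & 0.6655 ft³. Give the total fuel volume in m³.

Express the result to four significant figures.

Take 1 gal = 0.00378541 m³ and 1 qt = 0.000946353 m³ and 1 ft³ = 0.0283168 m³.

0.2542 m³

5.747 gal × 0.00378541 = 0.0217548 m³
225.7 qt × 0.000946353 = 0.213592 m³
0.6655 ft³ × 0.0283168 = 0.0188448 m³
Combined: 0.0217548 + 0.213592 + 0.0188448 = 0.254192 m³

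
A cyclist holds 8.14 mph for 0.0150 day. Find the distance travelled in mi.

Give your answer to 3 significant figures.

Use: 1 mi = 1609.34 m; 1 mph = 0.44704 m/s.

2.93 mi

8.14 mph × 0.44704 → 3.63891 m/s
0.0150 day × 86400 → 1296 s
d = v × t = 3.63891 m/s × 1296 s = 4716.03 m
4716.03 m ÷ (1609.34 m/mi) = 2.93041 mi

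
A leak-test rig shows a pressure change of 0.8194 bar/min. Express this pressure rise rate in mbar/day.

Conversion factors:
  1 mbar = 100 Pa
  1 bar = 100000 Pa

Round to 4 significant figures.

0.8194 bar/min × 100000 Pa/bar ÷ 60 s/min = 1365.67 Pa/s
1365.67 Pa/s ÷ 100 Pa/mbar × 86400 s/day = 1.17994×10⁶ mbar/day

1.180×10⁶ mbar/day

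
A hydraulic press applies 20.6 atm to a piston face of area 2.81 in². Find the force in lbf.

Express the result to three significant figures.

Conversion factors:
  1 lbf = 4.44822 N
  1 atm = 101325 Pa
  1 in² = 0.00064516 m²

851 lbf

20.6 atm × 101325 → 2.0873×10⁶ Pa
2.81 in² × 0.00064516 → 0.0018129 m²
F = P × A = 2.0873×10⁶ Pa × 0.0018129 m² = 3784.07 N
3784.07 N ÷ (4.44822 N/lbf) = 850.693 lbf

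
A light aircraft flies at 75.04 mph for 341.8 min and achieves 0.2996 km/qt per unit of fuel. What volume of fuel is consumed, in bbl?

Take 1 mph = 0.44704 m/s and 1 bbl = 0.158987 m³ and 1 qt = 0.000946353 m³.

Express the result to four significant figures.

75.04 mph → 33.5459 m/s
341.8 min → 20508 s
d = v × t = 33.5459 × 20508 = 687959 m
0.2996 km/qt → 316584 m/m³
V = d / (distance per unit fuel) = 687959 / 316584 = 2.17307 m³
In bbl: 2.17307 / 0.158987 = 13.6682 bbl

13.67 bbl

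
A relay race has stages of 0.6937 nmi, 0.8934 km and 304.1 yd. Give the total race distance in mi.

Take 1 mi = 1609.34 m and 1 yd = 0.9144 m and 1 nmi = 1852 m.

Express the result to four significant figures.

0.6937 nmi × 1852 = 1284.73 m
0.8934 km × 1000 = 893.4 m
304.1 yd × 0.9144 = 278.069 m
Sum: 1284.73 + 893.4 + 278.069 = 2456.2 m
In mi: 2456.2 / 1609.34 = 1.52622 mi

1.526 mi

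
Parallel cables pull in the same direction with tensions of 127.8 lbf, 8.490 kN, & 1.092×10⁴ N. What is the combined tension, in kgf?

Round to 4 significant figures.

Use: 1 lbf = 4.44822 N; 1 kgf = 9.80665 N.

127.8 lbf × 4.44822 = 568.483 N
8.490 kN × 1000 = 8490 N
1.092×10⁴ N (already N)
Sum: 568.483 + 8490 + 10920 = 19978.5 N
In kgf: 19978.5 / 9.80665 = 2037.24 kgf

2037 kgf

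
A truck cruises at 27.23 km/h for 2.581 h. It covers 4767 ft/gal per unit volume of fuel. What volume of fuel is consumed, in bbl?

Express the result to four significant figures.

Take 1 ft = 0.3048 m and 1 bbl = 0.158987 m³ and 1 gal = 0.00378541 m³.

27.23 km/h → 7.56389 m/s
2.581 h → 9291.6 s
d = v × t = 7.56389 × 9291.6 = 70280.6 m
4767 ft/gal → 383837 m/m³
V = d / (distance per unit fuel) = 70280.6 / 383837 = 0.1831 m³
In bbl: 0.1831 / 0.158987 = 1.15167 bbl

1.152 bbl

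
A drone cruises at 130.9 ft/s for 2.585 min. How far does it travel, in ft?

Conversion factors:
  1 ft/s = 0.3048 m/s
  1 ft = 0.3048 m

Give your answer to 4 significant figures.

130.9 ft/s × 0.3048 = 39.8983 m/s
2.585 min × 60 = 155.1 s
d = v × t = 39.8983 m/s × 155.1 s = 6188.23 m
6188.23 m ÷ (0.3048 m/ft) = 20302.6 ft

2.030×10⁴ ft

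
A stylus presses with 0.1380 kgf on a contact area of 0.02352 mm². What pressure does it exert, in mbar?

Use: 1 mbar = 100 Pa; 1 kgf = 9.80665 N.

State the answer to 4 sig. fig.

5.754×10⁵ mbar

0.1380 kgf × 9.80665 → 1.35332 N
0.02352 mm² × 10⁻⁶ → 2.352×10⁻⁸ m²
P = F / A = 1.35332 N / 2.352×10⁻⁸ m² = 5.75391×10⁷ Pa
5.75391×10⁷ Pa ÷ (100 Pa/mbar) = 575391 mbar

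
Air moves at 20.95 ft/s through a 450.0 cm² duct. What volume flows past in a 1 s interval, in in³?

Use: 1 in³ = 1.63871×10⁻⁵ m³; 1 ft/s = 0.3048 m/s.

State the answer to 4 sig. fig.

20.95 ft/s × 0.3048 = 6.38556 m/s
450.0 cm² × 0.0001 = 0.045 m²
V = v × A × t = 6.38556 m/s × 0.045 m² × 1 s = 0.28735 m³
0.28735 m³ ÷ (1.63871×10⁻⁵ m³/in³) = 17535.1 in³

1.754×10⁴ in³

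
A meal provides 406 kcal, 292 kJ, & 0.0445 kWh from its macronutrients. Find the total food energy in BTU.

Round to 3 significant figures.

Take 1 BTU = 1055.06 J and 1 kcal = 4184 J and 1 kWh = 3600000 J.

406 kcal × 4184 → 1.6987×10⁶ J
292 kJ × 1000 → 292000 J
0.0445 kWh × 3600000 → 160200 J
Combined: 1.6987×10⁶ + 292000 + 160200 = 2.1509×10⁶ J
In BTU: 2.1509×10⁶ / 1055.06 = 2038.65 BTU

2040 BTU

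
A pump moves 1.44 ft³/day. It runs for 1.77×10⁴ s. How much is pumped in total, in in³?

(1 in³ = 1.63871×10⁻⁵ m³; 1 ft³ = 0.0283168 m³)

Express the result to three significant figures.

510 in³

1.44 ft³/day → 4.71947×10⁻⁷ m³/s
V = Q × t = 4.71947×10⁻⁷ × 17700 = 0.00835346 m³
In in³: 0.00835346 / 1.63871×10⁻⁵ = 509.758 in³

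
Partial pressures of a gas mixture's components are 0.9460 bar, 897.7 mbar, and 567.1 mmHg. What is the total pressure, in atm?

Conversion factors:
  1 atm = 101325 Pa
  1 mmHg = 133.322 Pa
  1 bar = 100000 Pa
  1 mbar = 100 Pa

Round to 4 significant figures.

2.566 atm

0.9460 bar × 100000 = 94600 Pa
897.7 mbar × 100 = 89770 Pa
567.1 mmHg × 133.322 = 75606.9 Pa
Total: 94600 + 89770 + 75606.9 = 259977 Pa
In atm: 259977 / 101325 = 2.56577 atm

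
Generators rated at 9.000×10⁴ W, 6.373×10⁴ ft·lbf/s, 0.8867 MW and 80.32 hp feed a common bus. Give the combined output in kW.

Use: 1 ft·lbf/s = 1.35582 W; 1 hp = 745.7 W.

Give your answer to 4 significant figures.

9.000×10⁴ W (already W)
6.373×10⁴ ft·lbf/s × 1.35582 = 86406.4 W
0.8867 MW × 1000000 = 886700 W
80.32 hp × 745.7 = 59894.6 W
Total: 90000 + 86406.4 + 886700 + 59894.6 = 1.123×10⁶ W
In kW: 1.123×10⁶ / 1000 = 1123 kW

1123 kW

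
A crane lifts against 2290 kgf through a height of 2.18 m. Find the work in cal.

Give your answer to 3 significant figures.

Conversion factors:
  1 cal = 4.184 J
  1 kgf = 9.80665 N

1.17×10⁴ cal

2290 kgf × 9.80665 → 22457.2 N
W = F × d = 22457.2 N × 2.18 m = 48956.7 J
48956.7 J ÷ (4.184 J/cal) = 11700.9 cal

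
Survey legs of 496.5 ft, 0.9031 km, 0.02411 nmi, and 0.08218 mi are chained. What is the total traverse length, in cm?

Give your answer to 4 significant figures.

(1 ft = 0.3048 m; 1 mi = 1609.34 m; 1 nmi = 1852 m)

496.5 ft × 0.3048 → 151.333 m
0.9031 km × 1000 → 903.1 m
0.02411 nmi × 1852 → 44.6517 m
0.08218 mi × 1609.34 → 132.256 m
Total: 151.333 + 903.1 + 44.6517 + 132.256 = 1231.34 m
In cm: 1231.34 / 0.01 = 123134 cm

1.231×10⁵ cm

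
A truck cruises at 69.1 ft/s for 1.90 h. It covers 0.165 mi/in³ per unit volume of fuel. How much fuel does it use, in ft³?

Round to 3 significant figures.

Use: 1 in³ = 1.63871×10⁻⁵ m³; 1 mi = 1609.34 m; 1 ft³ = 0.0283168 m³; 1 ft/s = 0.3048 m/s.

0.314 ft³

69.1 ft/s → 21.0617 m/s
1.90 h → 6840 s
d = v × t = 21.0617 × 6840 = 144062 m
0.165 mi/in³ → 1.62043×10⁷ m/m³
V = d / (distance per unit fuel) = 144062 / 1.62043×10⁷ = 0.00889036 m³
In ft³: 0.00889036 / 0.0283168 = 0.313961 ft³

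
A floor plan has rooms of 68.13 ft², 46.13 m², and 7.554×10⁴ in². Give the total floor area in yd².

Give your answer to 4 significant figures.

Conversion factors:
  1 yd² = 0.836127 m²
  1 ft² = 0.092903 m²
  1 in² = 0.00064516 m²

121.0 yd²

68.13 ft² × 0.092903 = 6.32948 m²
46.13 m² (already m²)
7.554×10⁴ in² × 0.00064516 = 48.7354 m²
Total: 6.32948 + 46.13 + 48.7354 = 101.195 m²
In yd²: 101.195 / 0.836127 = 121.028 yd²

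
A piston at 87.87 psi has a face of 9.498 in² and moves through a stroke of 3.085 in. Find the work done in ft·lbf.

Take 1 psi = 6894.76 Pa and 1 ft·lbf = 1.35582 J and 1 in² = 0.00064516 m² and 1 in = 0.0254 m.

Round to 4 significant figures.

214.6 ft·lbf

87.87 psi → 605843 Pa
9.498 in² → 0.00612773 m²
F = P × A = 605843 × 0.00612773 = 3712.44 N
3.085 in → 0.078359 m
W = F × d = 3712.44 × 0.078359 = 290.903 J
In ft·lbf: 290.903 / 1.35582 = 214.559 ft·lbf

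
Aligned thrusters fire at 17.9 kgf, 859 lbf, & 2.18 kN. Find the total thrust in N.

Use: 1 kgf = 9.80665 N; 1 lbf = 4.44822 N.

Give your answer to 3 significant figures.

17.9 kgf × 9.80665 → 175.539 N
859 lbf × 4.44822 → 3821.02 N
2.18 kN × 1000 → 2180 N
Combined: 175.539 + 3821.02 + 2180 = 6176.56 N

6180 N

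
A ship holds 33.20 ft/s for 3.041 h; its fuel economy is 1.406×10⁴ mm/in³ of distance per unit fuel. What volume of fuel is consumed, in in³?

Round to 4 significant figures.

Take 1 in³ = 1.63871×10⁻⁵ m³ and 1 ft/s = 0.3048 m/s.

33.20 ft/s → 10.1194 m/s
3.041 h → 10947.6 s
d = v × t = 10.1194 × 10947.6 = 110783 m
1.406×10⁴ mm/in³ → 857992 m/m³
V = d / (distance per unit fuel) = 110783 / 857992 = 0.129119 m³
In in³: 0.129119 / 1.63871×10⁻⁵ = 7879.31 in³

7879 in³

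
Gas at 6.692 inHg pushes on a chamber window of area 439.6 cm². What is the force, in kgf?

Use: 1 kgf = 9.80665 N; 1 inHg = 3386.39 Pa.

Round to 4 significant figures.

101.6 kgf

6.692 inHg × 3386.39 → 22661.7 Pa
439.6 cm² × 0.0001 → 0.04396 m²
F = P × A = 22661.7 Pa × 0.04396 m² = 996.208 N
996.208 N ÷ (9.80665 N/kgf) = 101.585 kgf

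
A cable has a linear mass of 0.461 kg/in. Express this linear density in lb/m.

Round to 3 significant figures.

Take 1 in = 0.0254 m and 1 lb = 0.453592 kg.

0.461 kg/in ÷ 0.0254 m/in = 18.1496 kg/m
18.1496 kg/m ÷ 0.453592 kg/lb = 40.0131 lb/m

40.0 lb/m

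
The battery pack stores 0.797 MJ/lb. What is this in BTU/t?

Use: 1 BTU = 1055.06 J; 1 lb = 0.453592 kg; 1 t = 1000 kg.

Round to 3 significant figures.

1.67×10⁶ BTU/t

0.797 MJ/lb × 1000000 J/MJ ÷ 0.453592 kg/lb = 1.75709×10⁶ J/kg
1.75709×10⁶ J/kg ÷ 1055.06 J/BTU × 1000 kg/t = 1.66539×10⁶ BTU/t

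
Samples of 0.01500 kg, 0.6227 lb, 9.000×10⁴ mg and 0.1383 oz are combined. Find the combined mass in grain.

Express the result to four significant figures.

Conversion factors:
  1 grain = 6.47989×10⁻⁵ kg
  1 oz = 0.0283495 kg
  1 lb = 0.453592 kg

6040 grain

0.01500 kg (already kg)
0.6227 lb × 0.453592 = 0.282452 kg
9.000×10⁴ mg × 10⁻⁶ = 0.09 kg
0.1383 oz × 0.0283495 = 0.00392074 kg
Sum: 0.015 + 0.282452 + 0.09 + 0.00392074 = 0.391373 kg
In grain: 0.391373 / 6.47989×10⁻⁵ = 6039.81 grain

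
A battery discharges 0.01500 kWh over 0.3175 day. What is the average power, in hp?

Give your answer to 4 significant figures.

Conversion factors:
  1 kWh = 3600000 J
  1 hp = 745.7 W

0.002640 hp

0.01500 kWh × 3600000 = 54000 J
0.3175 day × 86400 = 27432 s
P = E / t = 54000 J / 27432 s = 1.9685 W
1.9685 W ÷ (745.7 W/hp) = 0.0026398 hp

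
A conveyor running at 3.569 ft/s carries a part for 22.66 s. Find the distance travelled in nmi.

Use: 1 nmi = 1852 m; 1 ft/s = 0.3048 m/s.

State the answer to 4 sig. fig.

0.01331 nmi

3.569 ft/s × 0.3048 = 1.08783 m/s
d = v × t = 1.08783 m/s × 22.66 s = 24.6502 m
24.6502 m ÷ (1852 m/nmi) = 0.01331 nmi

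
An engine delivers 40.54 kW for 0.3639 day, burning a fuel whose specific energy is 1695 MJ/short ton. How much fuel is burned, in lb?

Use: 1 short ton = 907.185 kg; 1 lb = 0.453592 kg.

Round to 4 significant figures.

1504 lb

40.54 kW → 40540 W
0.3639 day → 31441 s
E = P × t = 40540 × 31441 = 1.27462×10⁹ J
1695 MJ/short ton → 1.86842×10⁶ J/kg
m = E / e_s = 1.27462×10⁹ / 1.86842×10⁶ = 682.191 kg
In lb: 682.191 / 0.453592 = 1503.97 lb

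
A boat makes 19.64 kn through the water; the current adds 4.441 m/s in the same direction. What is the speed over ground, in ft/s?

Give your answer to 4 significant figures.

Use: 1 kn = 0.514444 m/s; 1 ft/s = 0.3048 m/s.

47.72 ft/s

19.64 kn × 0.514444 = 10.1037 m/s
4.441 m/s (already m/s)
Total: 10.1037 + 4.441 = 14.5447 m/s
In ft/s: 14.5447 / 0.3048 = 47.7188 ft/s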